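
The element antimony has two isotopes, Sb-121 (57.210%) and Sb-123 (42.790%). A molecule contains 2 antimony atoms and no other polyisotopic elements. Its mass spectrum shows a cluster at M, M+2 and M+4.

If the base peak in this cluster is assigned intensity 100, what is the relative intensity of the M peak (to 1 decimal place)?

Term probabilities: M 0.3273, M+2 0.4896, M+4 0.1831. Base peak = M+2.
P(M+2) = C(2,1) × 0.57210^1 × 0.42790^1 = 2 × 0.5721 × 0.4279 = 0.489603 (base)
P(M) = C(2,0) × 0.57210^2 × 0.42790^0 = 1 × 0.32729841 × 1.0000 = 0.327298
Relative intensity = 0.327298 / 0.489603 × 100 = 66.8

66.8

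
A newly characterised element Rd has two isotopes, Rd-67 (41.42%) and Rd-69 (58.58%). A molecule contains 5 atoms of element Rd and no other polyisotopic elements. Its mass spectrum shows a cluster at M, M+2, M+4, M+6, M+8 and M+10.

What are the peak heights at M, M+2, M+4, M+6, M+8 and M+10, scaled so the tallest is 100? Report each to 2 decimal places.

The 5 Rd atoms are independent, so intensities follow the terms of (0.4142 + 0.5858)^5.
P(M) = 0.4142^5 = 0.012191
P(M+2) = 5 × 0.4142^4 × 0.5858^1 = 0.086210
P(M+4) = 10 × 0.4142^3 × 0.5858^2 = 0.243854
P(M+6) = 10 × 0.4142^2 × 0.5858^3 = 0.344880
P(M+8) = 5 × 0.4142^1 × 0.5858^4 = 0.243881
P(M+10) = 0.5858^5 = 0.068984
The M+6 peak is largest (0.344880); scaling to 100 gives 3.53 : 25.00 : 70.71 : 100.00 : 70.71 : 20.00.

3.53 : 25.00 : 70.71 : 100.00 : 70.71 : 20.00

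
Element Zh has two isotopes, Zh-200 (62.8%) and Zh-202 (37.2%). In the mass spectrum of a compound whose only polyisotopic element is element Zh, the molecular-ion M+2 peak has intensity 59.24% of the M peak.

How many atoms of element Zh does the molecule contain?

For n independent Zh atoms, I(M+2)/I(M) = n · (abundance Zh-202) / (abundance Zh-200) = n · 0.372/0.628.
n = 0.5924 × 0.628/0.372 = 1.00 ≈ 1

1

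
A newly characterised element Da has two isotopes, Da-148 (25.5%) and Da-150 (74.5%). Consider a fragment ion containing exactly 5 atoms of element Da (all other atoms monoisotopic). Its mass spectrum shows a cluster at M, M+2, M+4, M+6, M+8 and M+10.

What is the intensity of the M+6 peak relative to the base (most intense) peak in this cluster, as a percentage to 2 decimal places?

68.46%

Term probabilities: M 0.0011, M+2 0.0158, M+4 0.0920, M+6 0.2689, M+8 0.3928, M+10 0.2295. Base peak = M+8.
P(M+8) = C(5,4) × 0.255^1 × 0.745^4 = 5 × 0.2550 × 0.30805275 = 0.392767 (base)
P(M+6) = C(5,3) × 0.255^2 × 0.745^3 = 10 × 0.065025 × 0.41349362 = 0.268874
Relative intensity = 0.268874 / 0.392767 × 100 = 68.46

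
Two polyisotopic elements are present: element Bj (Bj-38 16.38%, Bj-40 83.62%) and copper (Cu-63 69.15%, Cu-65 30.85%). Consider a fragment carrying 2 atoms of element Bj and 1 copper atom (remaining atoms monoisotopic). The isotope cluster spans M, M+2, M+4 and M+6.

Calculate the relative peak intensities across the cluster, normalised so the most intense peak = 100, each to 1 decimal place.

Element Bj pattern (n=2): 0.02683044 : 0.27393912 : 0.69923044
Copper pattern (n=1): 0.6915 : 0.3085
Convolve the two distributions (both contribute in 2-u steps):
  M: 0.02683044×0.6915 = 0.018553
  M+2: 0.02683044×0.3085 + 0.27393912×0.6915 = 0.197706
  M+4: 0.27393912×0.3085 + 0.69923044×0.6915 = 0.568028
  M+6: 0.69923044×0.3085 = 0.215713
Scale to base peak (0.568028) = 100: 3.3 : 34.8 : 100.0 : 38.0

3.3 : 34.8 : 100.0 : 38.0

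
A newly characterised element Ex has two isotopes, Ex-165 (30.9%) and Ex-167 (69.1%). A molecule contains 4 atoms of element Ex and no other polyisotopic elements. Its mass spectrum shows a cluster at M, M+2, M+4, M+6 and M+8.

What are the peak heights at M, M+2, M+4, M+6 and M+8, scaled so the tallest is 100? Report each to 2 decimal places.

The 4 Ex atoms are independent, so intensities follow the terms of (0.309 + 0.691)^4.
P(M) = 0.309^4 = 0.009117
P(M+2) = 4 × 0.309^3 × 0.691^1 = 0.081548
P(M+4) = 6 × 0.309^2 × 0.691^2 = 0.273542
P(M+6) = 4 × 0.309^1 × 0.691^3 = 0.407805
P(M+8) = 0.691^4 = 0.227988
The M+6 peak is largest (0.407805); scaling to 100 gives 2.24 : 20.00 : 67.08 : 100.00 : 55.91.

2.24 : 20.00 : 67.08 : 100.00 : 55.91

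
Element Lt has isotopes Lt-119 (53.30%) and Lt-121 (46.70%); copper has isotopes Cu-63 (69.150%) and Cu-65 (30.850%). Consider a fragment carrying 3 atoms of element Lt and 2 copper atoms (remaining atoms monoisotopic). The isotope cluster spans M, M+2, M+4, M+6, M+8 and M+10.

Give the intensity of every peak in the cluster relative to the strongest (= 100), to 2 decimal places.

Element Lt pattern (n=3): 0.15141944 : 0.39800869 : 0.34872431 : 0.10184756
Copper pattern (n=2): 0.47817225 : 0.4266555 : 0.09517225
Convolve the two distributions (both contribute in 2-u steps):
  M: 0.15141944×0.47817225 = 0.072405
  M+2: 0.15141944×0.4266555 + 0.39800869×0.47817225 = 0.254921
  M+4: 0.15141944×0.09517225 + 0.39800869×0.4266555 + 0.34872431×0.47817225 = 0.350974
  M+6: 0.39800869×0.09517225 + 0.34872431×0.4266555 + 0.10184756×0.47817225 = 0.235365
  M+8: 0.34872431×0.09517225 + 0.10184756×0.4266555 = 0.076643
  M+10: 0.10184756×0.09517225 = 0.009693
Scale to base peak (0.350974) = 100: 20.63 : 72.63 : 100.00 : 67.06 : 21.84 : 2.76

20.63 : 72.63 : 100.00 : 67.06 : 21.84 : 2.76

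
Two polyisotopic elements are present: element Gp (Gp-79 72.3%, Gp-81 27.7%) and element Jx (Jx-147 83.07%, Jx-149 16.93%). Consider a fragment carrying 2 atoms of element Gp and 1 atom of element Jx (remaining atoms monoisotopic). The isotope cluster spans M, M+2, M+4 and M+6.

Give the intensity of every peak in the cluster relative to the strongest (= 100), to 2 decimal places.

Element Gp pattern (n=2): 0.522729 : 0.400542 : 0.076729
Element Jx pattern (n=1): 0.8307 : 0.1693
Convolve the two distributions (both contribute in 2-u steps):
  M: 0.522729×0.8307 = 0.434231
  M+2: 0.522729×0.1693 + 0.400542×0.8307 = 0.421228
  M+4: 0.400542×0.1693 + 0.076729×0.8307 = 0.131551
  M+6: 0.076729×0.1693 = 0.012990
Scale to base peak (0.434231) = 100: 100.00 : 97.01 : 30.30 : 2.99

100.00 : 97.01 : 30.30 : 2.99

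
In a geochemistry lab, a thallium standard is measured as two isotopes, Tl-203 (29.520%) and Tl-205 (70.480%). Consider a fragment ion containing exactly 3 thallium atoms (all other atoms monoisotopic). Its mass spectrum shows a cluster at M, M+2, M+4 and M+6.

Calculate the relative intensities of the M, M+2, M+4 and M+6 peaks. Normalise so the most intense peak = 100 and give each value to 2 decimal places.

Each Tl atom is independently Tl-203 (p = 0.29520) or Tl-205 (q = 0.70480); the cluster is the binomial expansion (p + q)^3.
P(M) = 0.29520^3 = 0.025725
P(M+2) = 3 × 0.29520^2 × 0.70480^1 = 0.184255
P(M+4) = 3 × 0.29520^1 × 0.70480^2 = 0.439916
P(M+6) = 0.70480^3 = 0.350104
The M+4 peak is largest (0.439916); scaling to 100 gives 5.85 : 41.88 : 100.00 : 79.58.

5.85 : 41.88 : 100.00 : 79.58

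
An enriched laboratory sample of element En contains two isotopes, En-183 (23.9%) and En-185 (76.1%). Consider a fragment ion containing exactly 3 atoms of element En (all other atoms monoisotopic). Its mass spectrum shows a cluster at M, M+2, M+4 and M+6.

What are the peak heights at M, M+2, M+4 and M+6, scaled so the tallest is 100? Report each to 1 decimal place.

The 3 En atoms are independent, so intensities follow the terms of (0.239 + 0.761)^3.
P(M) = 0.239^3 = 0.013652
P(M+2) = 3 × 0.239^2 × 0.761^1 = 0.130407
P(M+4) = 3 × 0.239^1 × 0.761^2 = 0.415230
P(M+6) = 0.761^3 = 0.440711
The M+6 peak is largest (0.440711); scaling to 100 gives 3.1 : 29.6 : 94.2 : 100.0.

3.1 : 29.6 : 94.2 : 100.0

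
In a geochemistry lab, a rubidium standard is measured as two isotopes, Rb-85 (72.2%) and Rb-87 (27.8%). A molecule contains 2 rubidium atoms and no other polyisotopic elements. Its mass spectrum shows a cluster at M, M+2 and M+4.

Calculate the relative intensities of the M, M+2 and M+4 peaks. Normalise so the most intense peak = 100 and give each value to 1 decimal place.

100.0 : 77.0 : 14.8

Expanding (0.722 + 0.278)^2:
P(M) = 0.722^2 = 0.521284
P(M+2) = 2 × 0.722^1 × 0.278^1 = 0.401432
P(M+4) = 0.278^2 = 0.077284
The M peak is largest (0.521284); scaling to 100 gives 100.0 : 77.0 : 14.8.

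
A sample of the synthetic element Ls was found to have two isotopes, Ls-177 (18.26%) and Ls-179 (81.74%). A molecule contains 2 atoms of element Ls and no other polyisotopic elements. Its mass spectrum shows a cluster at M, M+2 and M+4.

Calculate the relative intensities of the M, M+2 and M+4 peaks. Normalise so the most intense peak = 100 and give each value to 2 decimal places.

Each Ls atom is independently Ls-177 (p = 0.1826) or Ls-179 (q = 0.8174); the cluster is the binomial expansion (p + q)^2.
P(M) = 0.1826^2 = 0.033343
P(M+2) = 2 × 0.1826^1 × 0.8174^1 = 0.298514
P(M+4) = 0.8174^2 = 0.668143
The M+4 peak is largest (0.668143); scaling to 100 gives 4.99 : 44.68 : 100.00.

4.99 : 44.68 : 100.00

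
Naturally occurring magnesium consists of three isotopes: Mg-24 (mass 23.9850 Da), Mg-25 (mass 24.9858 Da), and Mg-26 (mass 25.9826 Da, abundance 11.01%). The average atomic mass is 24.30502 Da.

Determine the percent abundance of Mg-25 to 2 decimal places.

10.00%

The remaining 88.99% is split between Mg-24 (fraction x) and Mg-25 (fraction 0.8899 − x).
Substituting: 23.9850x + 24.9858(0.8899 − x) = 21.44433574
(23.9850 − 24.9858)x = -0.79052768  ⇒  x = 0.78990, y = 0.10000
Mg-24: 78.99%, Mg-25: 10.00%.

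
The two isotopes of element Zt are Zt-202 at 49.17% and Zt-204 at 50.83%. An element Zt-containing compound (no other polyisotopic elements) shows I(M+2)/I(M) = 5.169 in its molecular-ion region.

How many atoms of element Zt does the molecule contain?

With n Zt atoms, P(M+2)/P(M) = C(n,1)·p^(n−1)q / p^n = n·q/p = n · 0.5083/0.4917.
n = 5.169 × 0.4917/0.5083 = 5.00 ≈ 5

5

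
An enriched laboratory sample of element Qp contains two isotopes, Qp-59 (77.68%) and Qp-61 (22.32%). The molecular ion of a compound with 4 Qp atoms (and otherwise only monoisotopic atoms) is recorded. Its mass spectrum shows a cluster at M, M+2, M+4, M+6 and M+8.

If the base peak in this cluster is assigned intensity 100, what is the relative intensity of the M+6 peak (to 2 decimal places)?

Term probabilities: M 0.3641, M+2 0.4185, M+4 0.1804, M+6 0.0346, M+8 0.0025. Base peak = M+2.
P(M+2) = C(4,1) × 0.7768^3 × 0.2232^1 = 4 × 0.46873529 × 0.2232 = 0.418487 (base)
P(M+6) = C(4,3) × 0.7768^1 × 0.2232^3 = 4 × 0.7768 × 0.01111943 = 0.034550
Relative intensity = 0.034550 / 0.418487 × 100 = 8.26

8.26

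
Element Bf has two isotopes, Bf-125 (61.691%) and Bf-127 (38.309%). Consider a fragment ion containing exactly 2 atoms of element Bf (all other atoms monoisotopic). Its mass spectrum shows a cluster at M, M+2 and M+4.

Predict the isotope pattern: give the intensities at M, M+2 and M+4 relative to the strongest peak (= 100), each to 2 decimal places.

80.52 : 100.00 : 31.05

The 2 Bf atoms are independent, so intensities follow the terms of (0.61691 + 0.38309)^2.
P(M) = 0.61691^2 = 0.380578
P(M+2) = 2 × 0.61691^1 × 0.38309^1 = 0.472664
P(M+4) = 0.38309^2 = 0.146758
The M+2 peak is largest (0.472664); scaling to 100 gives 80.52 : 100.00 : 31.05.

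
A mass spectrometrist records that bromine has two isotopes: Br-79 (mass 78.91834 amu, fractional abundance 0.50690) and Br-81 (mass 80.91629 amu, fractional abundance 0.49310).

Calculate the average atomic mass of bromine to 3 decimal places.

Average mass = Σ (abundance × isotope mass) = 0.50690 × 78.91834 + 0.49310 × 80.91629
= 40.003707 + 39.899823 = 79.903530 amu

79.904 amu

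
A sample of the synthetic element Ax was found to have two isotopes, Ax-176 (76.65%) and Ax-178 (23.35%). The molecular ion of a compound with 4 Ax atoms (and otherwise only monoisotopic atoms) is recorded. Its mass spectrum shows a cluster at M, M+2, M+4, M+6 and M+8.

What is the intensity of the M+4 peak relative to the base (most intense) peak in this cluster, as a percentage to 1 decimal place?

Binomial terms of (0.7665 + 0.2335)^4: M 0.3452, M+2 0.4206, M+4 0.1922, M+6 0.0390, M+8 0.0030 → M+2 is the base peak.
P(M+2) = C(4,1) × 0.7665^3 × 0.2335^1 = 4 × 0.4503358 × 0.2335 = 0.420614 (base)
P(M+4) = C(4,2) × 0.7665^2 × 0.2335^2 = 6 × 0.58752225 × 0.05452225 = 0.192198
Relative intensity = 0.192198 / 0.420614 × 100 = 45.7

45.7%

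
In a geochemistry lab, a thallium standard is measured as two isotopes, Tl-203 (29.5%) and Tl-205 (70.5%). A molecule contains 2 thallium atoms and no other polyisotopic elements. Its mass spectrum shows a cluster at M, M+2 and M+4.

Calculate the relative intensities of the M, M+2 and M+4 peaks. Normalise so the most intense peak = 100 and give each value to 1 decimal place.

17.5 : 83.7 : 100.0

The 2 Tl atoms are independent, so intensities follow the terms of (0.295 + 0.705)^2.
P(M) = 0.295^2 = 0.087025
P(M+2) = 2 × 0.295^1 × 0.705^1 = 0.415950
P(M+4) = 0.705^2 = 0.497025
The M+4 peak is largest (0.497025); scaling to 100 gives 17.5 : 83.7 : 100.0.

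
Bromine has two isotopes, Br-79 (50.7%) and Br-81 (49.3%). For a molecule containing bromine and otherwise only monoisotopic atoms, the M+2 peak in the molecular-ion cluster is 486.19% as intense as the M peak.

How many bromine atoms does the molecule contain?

5

With n Br atoms, P(M+2)/P(M) = C(n,1)·p^(n−1)q / p^n = n·q/p = n · 0.493/0.507.
n = 4.8619 × 0.507/0.493 = 5.00 ≈ 5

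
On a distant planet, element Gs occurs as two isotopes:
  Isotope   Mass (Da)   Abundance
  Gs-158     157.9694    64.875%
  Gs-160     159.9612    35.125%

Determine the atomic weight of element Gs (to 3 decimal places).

158.669 Da

Ar = Σ fᵢ·mᵢ = 0.64875 × 157.9694 + 0.35125 × 159.9612
= 102.48265 + 56.18637 = 158.66902 Da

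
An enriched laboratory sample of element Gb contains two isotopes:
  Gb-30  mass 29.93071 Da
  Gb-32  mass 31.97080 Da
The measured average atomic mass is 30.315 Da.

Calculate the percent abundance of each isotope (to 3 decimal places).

With x = fraction of Gb-30 (so Gb-32 is 1 − x):
29.93071·x + 31.97080·(1 − x) = 30.315
(29.93071 − 31.97080)·x = 30.315 − 31.97080
x = -1.65580 / -2.04009 = 0.81163 → 81.163% Gb-30, 18.837% Gb-32.

Gb-30: 81.163%, Gb-32: 18.837%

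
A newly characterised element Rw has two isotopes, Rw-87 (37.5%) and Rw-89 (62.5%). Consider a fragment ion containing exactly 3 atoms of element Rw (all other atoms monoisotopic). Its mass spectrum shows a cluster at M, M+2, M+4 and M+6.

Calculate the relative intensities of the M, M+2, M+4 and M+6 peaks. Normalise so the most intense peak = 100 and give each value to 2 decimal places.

Expanding (0.375 + 0.625)^3:
P(M) = 0.375^3 = 0.052734
P(M+2) = 3 × 0.375^2 × 0.625^1 = 0.263672
P(M+4) = 3 × 0.375^1 × 0.625^2 = 0.439453
P(M+6) = 0.625^3 = 0.244141
The M+4 peak is largest (0.439453); scaling to 100 gives 12.00 : 60.00 : 100.00 : 55.56.

12.00 : 60.00 : 100.00 : 55.56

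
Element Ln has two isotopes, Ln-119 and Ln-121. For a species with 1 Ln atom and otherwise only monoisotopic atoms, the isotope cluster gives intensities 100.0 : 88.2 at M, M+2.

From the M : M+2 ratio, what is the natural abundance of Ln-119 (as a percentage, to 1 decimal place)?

53.1%

Let p = fractional abundance of Ln-119. I(M+2)/I(M) = [C(1,1)·p^0·(1−p)] / p^1 = 1·(1−p)/p = 88.2/100.0 = 0.8820
(1−p)/p = 0.8820/1 = 0.8820  ⇒  p = 1/(1 + 0.8820) = 0.5313
Ln-119: 53.1%, Ln-121: 46.9%.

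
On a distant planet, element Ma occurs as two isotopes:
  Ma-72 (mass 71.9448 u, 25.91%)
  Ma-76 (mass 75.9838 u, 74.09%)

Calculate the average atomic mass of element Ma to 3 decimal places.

Average mass = Σ (abundance × isotope mass) = 0.2591 × 71.9448 + 0.7409 × 75.9838
= 18.64090 + 56.29640 = 74.93730 u

74.937 u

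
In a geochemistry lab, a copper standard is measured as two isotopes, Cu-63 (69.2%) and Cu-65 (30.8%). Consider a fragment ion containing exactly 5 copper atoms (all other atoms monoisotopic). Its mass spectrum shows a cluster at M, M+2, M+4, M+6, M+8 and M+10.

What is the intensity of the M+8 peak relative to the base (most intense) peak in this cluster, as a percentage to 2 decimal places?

Binomial terms of (0.692 + 0.308)^5: M 0.1587, M+2 0.3531, M+4 0.3144, M+6 0.1399, M+8 0.0311, M+10 0.0028 → M+2 is the base peak.
P(M+2) = C(5,1) × 0.692^4 × 0.308^1 = 5 × 0.22931073 × 0.3080 = 0.353139 (base)
P(M+8) = C(5,4) × 0.692^1 × 0.308^4 = 5 × 0.6920 × 0.00899918 = 0.031137
Relative intensity = 0.031137 / 0.353139 × 100 = 8.82

8.82%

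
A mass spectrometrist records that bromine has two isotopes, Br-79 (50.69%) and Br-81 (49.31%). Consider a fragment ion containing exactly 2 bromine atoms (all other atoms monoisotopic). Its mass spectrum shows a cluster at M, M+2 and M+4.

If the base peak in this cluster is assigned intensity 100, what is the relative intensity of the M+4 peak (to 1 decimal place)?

48.6

Term probabilities: M 0.2569, M+2 0.4999, M+4 0.2431. Base peak = M+2.
P(M+2) = C(2,1) × 0.5069^1 × 0.4931^1 = 2 × 0.5069 × 0.4931 = 0.499905 (base)
P(M+4) = C(2,2) × 0.5069^0 × 0.4931^2 = 1 × 1.0000 × 0.24314761 = 0.243148
Relative intensity = 0.243148 / 0.499905 × 100 = 48.6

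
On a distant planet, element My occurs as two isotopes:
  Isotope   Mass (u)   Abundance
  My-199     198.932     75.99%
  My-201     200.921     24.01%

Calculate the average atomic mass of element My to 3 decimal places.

199.410 u

Ar = Σ fᵢ·mᵢ = 0.7599 × 198.932 + 0.2401 × 200.921
= 151.1684 + 48.2411 = 199.4095 u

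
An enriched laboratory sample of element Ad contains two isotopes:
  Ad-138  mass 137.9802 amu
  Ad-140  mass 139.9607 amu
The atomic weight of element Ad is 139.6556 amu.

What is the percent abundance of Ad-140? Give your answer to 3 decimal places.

Let x be the fractional abundance of Ad-138; then Ad-140 has abundance 1 − x.
137.9802·x + 139.9607·(1 − x) = 139.6556
(137.9802 − 139.9607)·x = 139.6556 − 139.9607
x = -0.3051 / -1.9805 = 0.15405 → 15.405% Ad-138, 84.595% Ad-140.

84.595%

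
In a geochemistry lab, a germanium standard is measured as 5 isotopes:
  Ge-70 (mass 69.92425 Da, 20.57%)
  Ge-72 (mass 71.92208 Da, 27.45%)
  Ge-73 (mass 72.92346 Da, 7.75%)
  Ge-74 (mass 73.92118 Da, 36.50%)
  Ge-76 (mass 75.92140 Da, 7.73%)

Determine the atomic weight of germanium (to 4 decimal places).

72.6276 Da

Weight each isotope mass by its fractional abundance: 0.2057 × 69.92425 + 0.2745 × 71.92208 + 0.0775 × 72.92346 + 0.3650 × 73.92118 + 0.0773 × 75.92140
= 14.383418 + 19.742611 + 5.651568 + 26.981231 + 5.868724 = 72.627552 Da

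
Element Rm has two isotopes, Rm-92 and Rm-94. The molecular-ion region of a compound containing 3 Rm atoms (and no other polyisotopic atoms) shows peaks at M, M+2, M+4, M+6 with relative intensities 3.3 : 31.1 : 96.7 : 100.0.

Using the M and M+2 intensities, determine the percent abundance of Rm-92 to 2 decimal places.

Write p for the Rm-92 fraction. I(M+2)/I(M) = [C(3,1)·p^2·(1−p)] / p^3 = 3·(1−p)/p = 31.1/3.3 = 9.4242
(1−p)/p = 9.4242/3 = 3.1414  ⇒  p = 1/(1 + 3.1414) = 0.2415
Rm-92: 24.15%, Rm-94: 75.85%.

24.15%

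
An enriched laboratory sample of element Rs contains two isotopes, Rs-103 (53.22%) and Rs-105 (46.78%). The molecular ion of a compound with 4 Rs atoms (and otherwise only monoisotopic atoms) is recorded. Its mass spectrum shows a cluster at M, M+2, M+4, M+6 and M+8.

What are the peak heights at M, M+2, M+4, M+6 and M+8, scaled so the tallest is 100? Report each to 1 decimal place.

Each Rs atom is independently Rs-103 (p = 0.5322) or Rs-105 (q = 0.4678); the cluster is the binomial expansion (p + q)^4.
P(M) = 0.5322^4 = 0.080223
P(M+2) = 4 × 0.5322^3 × 0.4678^1 = 0.282062
P(M+4) = 6 × 0.5322^2 × 0.4678^2 = 0.371896
P(M+6) = 4 × 0.5322^1 × 0.4678^3 = 0.217929
P(M+8) = 0.4678^4 = 0.047890
The M+4 peak is largest (0.371896); scaling to 100 gives 21.6 : 75.8 : 100.0 : 58.6 : 12.9.

21.6 : 75.8 : 100.0 : 58.6 : 12.9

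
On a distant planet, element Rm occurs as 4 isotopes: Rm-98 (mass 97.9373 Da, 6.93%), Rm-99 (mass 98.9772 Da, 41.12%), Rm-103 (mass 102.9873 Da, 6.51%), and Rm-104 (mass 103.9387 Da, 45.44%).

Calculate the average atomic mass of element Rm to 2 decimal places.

101.42 Da

The abundance-weighted mean is 0.0693 × 97.9373 + 0.4112 × 98.9772 + 0.0651 × 102.9873 + 0.4544 × 103.9387
= 6.78705 + 40.69942 + 6.70447 + 47.22975 = 101.42069 Da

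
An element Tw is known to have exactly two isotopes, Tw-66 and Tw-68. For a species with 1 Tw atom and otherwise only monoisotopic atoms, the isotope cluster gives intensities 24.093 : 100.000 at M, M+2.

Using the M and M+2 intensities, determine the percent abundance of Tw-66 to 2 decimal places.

Write p for the Tw-66 fraction. I(M+2)/I(M) = [C(1,1)·p^0·(1−p)] / p^1 = 1·(1−p)/p = 100.000/24.093 = 4.1506
(1−p)/p = 4.1506/1 = 4.1506  ⇒  p = 1/(1 + 4.1506) = 0.1942
Tw-66: 19.42%, Tw-68: 80.58%.

19.42%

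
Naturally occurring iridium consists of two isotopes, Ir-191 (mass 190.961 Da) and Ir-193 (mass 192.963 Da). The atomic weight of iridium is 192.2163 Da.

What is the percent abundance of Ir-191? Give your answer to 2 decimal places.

With x = fraction of Ir-191 (so Ir-193 is 1 − x):
190.961·x + 192.963·(1 − x) = 192.2163
(190.961 − 192.963)·x = 192.2163 − 192.963
x = -0.7467 / -2.002 = 0.37298 → 37.30% Ir-191, 62.70% Ir-193.

37.30%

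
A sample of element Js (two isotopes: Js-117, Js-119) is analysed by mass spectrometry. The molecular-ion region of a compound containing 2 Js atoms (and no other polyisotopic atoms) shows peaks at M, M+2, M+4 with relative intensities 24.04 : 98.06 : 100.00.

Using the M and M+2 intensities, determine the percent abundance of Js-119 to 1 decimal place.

67.1%

If p is the fraction of Js that is Js-117, then I(M+2)/I(M) = [C(2,1)·p^1·(1−p)] / p^2 = 2·(1−p)/p = 98.06/24.04 = 4.0790
(1−p)/p = 4.0790/2 = 2.0395  ⇒  p = 1/(1 + 2.0395) = 0.3290
Js-117: 32.9%, Js-119: 67.1%.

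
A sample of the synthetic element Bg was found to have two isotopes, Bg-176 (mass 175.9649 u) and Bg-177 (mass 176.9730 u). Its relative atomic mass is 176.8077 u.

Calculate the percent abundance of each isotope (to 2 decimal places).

Bg-176: 16.40%, Bg-177: 83.60%

Let x be the fractional abundance of Bg-176; then Bg-177 has abundance 1 − x.
175.9649·x + 176.9730·(1 − x) = 176.8077
(175.9649 − 176.9730)·x = 176.8077 − 176.9730
x = -0.1653 / -1.0081 = 0.16397 → 16.40% Bg-176, 83.60% Bg-177.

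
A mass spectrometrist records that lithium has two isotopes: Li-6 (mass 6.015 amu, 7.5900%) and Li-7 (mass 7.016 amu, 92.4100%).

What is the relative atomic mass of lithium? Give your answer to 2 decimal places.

6.94 amu

Average mass = Σ (abundance × isotope mass) = 0.075900 × 6.015 + 0.924100 × 7.016
= 0.4565 + 6.4835 = 6.9400 amu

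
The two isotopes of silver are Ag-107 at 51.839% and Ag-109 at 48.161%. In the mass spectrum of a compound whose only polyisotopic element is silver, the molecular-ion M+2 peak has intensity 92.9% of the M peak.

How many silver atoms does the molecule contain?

With n Ag atoms, P(M+2)/P(M) = C(n,1)·p^(n−1)q / p^n = n·q/p = n · 0.48161/0.51839.
n = 0.929 × 0.51839/0.48161 = 1.00 ≈ 1

1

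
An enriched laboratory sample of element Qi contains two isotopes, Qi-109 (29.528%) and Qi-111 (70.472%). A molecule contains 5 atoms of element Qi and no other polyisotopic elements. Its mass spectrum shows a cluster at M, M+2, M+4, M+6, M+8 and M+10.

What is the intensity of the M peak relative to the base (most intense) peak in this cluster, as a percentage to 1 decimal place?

Binomial terms of (0.29528 + 0.70472)^5: M 0.0022, M+2 0.0268, M+4 0.1279, M+6 0.3052, M+8 0.3641, M+10 0.1738 → M+8 is the base peak.
P(M+8) = C(5,4) × 0.29528^1 × 0.70472^4 = 5 × 0.29528 × 0.24664163 = 0.364142 (base)
P(M) = C(5,0) × 0.29528^5 × 0.70472^0 = 1 × 0.00224476 × 1.0000 = 0.002245
Relative intensity = 0.002245 / 0.364142 × 100 = 0.6

0.6%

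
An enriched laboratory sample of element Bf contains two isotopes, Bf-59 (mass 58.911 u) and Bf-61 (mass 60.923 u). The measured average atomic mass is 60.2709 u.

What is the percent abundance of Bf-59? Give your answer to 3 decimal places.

32.411%

With x = fraction of Bf-59 (so Bf-61 is 1 − x):
58.911·x + 60.923·(1 − x) = 60.2709
(58.911 − 60.923)·x = 60.2709 − 60.923
x = -0.6521 / -2.012 = 0.32411 → 32.411% Bf-59, 67.589% Bf-61.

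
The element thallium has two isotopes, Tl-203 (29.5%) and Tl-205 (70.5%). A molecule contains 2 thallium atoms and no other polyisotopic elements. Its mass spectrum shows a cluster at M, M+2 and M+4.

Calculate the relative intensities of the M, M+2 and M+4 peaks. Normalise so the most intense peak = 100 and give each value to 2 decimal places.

17.51 : 83.69 : 100.00

Each Tl atom is independently Tl-203 (p = 0.295) or Tl-205 (q = 0.705); the cluster is the binomial expansion (p + q)^2.
P(M) = 0.295^2 = 0.087025
P(M+2) = 2 × 0.295^1 × 0.705^1 = 0.415950
P(M+4) = 0.705^2 = 0.497025
The M+4 peak is largest (0.497025); scaling to 100 gives 17.51 : 83.69 : 100.00.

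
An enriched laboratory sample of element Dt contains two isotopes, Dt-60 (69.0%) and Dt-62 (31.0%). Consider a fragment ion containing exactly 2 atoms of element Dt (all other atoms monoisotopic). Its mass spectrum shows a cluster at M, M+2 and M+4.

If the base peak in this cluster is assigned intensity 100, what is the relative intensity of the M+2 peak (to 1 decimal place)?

89.9

Term probabilities: M 0.4761, M+2 0.4278, M+4 0.0961. Base peak = M.
P(M) = C(2,0) × 0.690^2 × 0.310^0 = 1 × 0.4761 × 1.0000 = 0.476100 (base)
P(M+2) = C(2,1) × 0.690^1 × 0.310^1 = 2 × 0.6900 × 0.3100 = 0.427800
Relative intensity = 0.427800 / 0.476100 × 100 = 89.9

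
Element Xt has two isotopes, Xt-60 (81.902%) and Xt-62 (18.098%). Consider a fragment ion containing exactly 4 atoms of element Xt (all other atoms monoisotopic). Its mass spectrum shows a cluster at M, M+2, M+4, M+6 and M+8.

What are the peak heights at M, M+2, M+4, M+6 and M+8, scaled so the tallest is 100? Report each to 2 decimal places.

100.00 : 88.39 : 29.30 : 4.32 : 0.24

Expanding (0.81902 + 0.18098)^4:
P(M) = 0.81902^4 = 0.449964
P(M+2) = 4 × 0.81902^3 × 0.18098^1 = 0.397717
P(M+4) = 6 × 0.81902^2 × 0.18098^2 = 0.131826
P(M+6) = 4 × 0.81902^1 × 0.18098^3 = 0.019420
P(M+8) = 0.18098^4 = 0.001073
The M peak is largest (0.449964); scaling to 100 gives 100.00 : 88.39 : 29.30 : 4.32 : 0.24.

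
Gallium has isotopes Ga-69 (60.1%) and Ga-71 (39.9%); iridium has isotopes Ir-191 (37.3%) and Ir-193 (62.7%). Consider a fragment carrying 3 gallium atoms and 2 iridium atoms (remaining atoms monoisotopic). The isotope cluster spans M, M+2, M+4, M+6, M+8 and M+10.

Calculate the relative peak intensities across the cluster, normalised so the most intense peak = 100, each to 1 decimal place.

9.2 : 49.4 : 100.0 : 95.6 : 43.5 : 7.6

Gallium pattern (n=3): 0.2170818 : 0.4323576 : 0.2870394 : 0.0635212
Iridium pattern (n=2): 0.139129 : 0.467742 : 0.393129
Convolve the two distributions (both contribute in 2-u steps):
  M: 0.2170818×0.139129 = 0.030202
  M+2: 0.2170818×0.467742 + 0.4323576×0.139129 = 0.161692
  M+4: 0.2170818×0.393129 + 0.4323576×0.467742 + 0.2870394×0.139129 = 0.327508
  M+6: 0.4323576×0.393129 + 0.2870394×0.467742 + 0.0635212×0.139129 = 0.313070
  M+8: 0.2870394×0.393129 + 0.0635212×0.467742 = 0.142555
  M+10: 0.0635212×0.393129 = 0.024972
Scale to base peak (0.327508) = 100: 9.2 : 49.4 : 100.0 : 95.6 : 43.5 : 7.6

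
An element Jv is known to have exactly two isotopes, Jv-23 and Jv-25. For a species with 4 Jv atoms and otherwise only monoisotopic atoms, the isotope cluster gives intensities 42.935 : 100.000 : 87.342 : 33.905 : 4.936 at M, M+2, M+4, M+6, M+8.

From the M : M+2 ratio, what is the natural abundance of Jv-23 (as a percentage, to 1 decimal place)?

Write p for the Jv-23 fraction. I(M+2)/I(M) = [C(4,1)·p^3·(1−p)] / p^4 = 4·(1−p)/p = 100.000/42.935 = 2.3291
(1−p)/p = 2.3291/4 = 0.5823  ⇒  p = 1/(1 + 0.5823) = 0.6320
Jv-23: 63.2%, Jv-25: 36.8%.

63.2%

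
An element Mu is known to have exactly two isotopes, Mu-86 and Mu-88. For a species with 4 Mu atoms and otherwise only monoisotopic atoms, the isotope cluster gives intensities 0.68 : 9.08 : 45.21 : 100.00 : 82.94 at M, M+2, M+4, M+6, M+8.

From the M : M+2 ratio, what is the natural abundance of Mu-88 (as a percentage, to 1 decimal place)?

76.9%

Write p for the Mu-86 fraction. I(M+2)/I(M) = [C(4,1)·p^3·(1−p)] / p^4 = 4·(1−p)/p = 9.08/0.68 = 13.3529
(1−p)/p = 13.3529/4 = 3.3382  ⇒  p = 1/(1 + 3.3382) = 0.2305
Mu-86: 23.1%, Mu-88: 76.9%.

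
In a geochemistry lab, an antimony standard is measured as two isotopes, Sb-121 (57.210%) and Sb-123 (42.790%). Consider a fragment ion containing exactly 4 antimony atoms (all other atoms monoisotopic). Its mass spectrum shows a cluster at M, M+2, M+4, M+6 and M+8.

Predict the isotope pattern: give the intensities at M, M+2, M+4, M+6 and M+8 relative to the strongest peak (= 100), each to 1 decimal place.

29.8 : 89.1 : 100.0 : 49.9 : 9.3

The 4 Sb atoms are independent, so intensities follow the terms of (0.57210 + 0.42790)^4.
P(M) = 0.57210^4 = 0.107124
P(M+2) = 4 × 0.57210^3 × 0.42790^1 = 0.320493
P(M+4) = 6 × 0.57210^2 × 0.42790^2 = 0.359567
P(M+6) = 4 × 0.57210^1 × 0.42790^3 = 0.179291
P(M+8) = 0.42790^4 = 0.033525
The M+4 peak is largest (0.359567); scaling to 100 gives 29.8 : 89.1 : 100.0 : 49.9 : 9.3.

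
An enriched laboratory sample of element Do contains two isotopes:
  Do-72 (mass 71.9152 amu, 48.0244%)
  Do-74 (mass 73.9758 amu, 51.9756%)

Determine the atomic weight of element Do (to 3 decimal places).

The abundance-weighted mean is 0.480244 × 71.9152 + 0.519756 × 73.9758
= 34.53684 + 38.44937 = 72.98621 amu

72.986 amu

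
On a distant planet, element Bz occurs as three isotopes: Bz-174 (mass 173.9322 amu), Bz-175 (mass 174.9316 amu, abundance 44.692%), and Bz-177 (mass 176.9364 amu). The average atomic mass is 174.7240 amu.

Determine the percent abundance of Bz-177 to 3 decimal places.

11.489%

Let x and y be the fractions of Bz-174 and Bz-177. Then x + y = 1 − 0.44692 = 0.55308 and 173.9322x + 176.9364y = 174.7240 − 0.44692×174.9316 = 96.543569328.
Substituting: 173.9322x + 176.9364(0.55308 − x) = 96.543569328
(173.9322 − 176.9364)x = -1.316414784  ⇒  x = 0.43819, y = 0.11489
Bz-174: 43.819%, Bz-177: 11.489%.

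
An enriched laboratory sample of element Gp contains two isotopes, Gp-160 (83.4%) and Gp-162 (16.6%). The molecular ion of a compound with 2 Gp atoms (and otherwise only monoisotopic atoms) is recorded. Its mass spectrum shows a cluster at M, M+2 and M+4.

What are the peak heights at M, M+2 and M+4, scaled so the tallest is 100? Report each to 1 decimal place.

The 2 Gp atoms are independent, so intensities follow the terms of (0.834 + 0.166)^2.
P(M) = 0.834^2 = 0.695556
P(M+2) = 2 × 0.834^1 × 0.166^1 = 0.276888
P(M+4) = 0.166^2 = 0.027556
The M peak is largest (0.695556); scaling to 100 gives 100.0 : 39.8 : 4.0.

100.0 : 39.8 : 4.0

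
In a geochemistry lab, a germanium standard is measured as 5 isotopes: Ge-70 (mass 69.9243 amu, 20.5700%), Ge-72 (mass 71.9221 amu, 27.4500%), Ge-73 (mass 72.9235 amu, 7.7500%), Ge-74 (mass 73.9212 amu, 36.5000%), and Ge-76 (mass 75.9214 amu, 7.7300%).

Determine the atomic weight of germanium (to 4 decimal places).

72.6276 amu

Ar = Σ fᵢ·mᵢ = 0.205700 × 69.9243 + 0.274500 × 71.9221 + 0.077500 × 72.9235 + 0.365000 × 73.9212 + 0.077300 × 75.9214
= 14.38343 + 19.74262 + 5.65157 + 26.98124 + 5.86872 = 72.62758 amu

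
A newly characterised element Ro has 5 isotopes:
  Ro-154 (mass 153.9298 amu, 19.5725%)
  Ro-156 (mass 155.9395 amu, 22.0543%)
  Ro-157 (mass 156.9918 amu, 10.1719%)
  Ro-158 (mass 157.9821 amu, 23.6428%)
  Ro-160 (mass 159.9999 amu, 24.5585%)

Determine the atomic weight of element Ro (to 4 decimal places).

Ar = Σ fᵢ·mᵢ = 0.195725 × 153.9298 + 0.220543 × 155.9395 + 0.101719 × 156.9918 + 0.236428 × 157.9821 + 0.245585 × 159.9999
= 30.12791 + 34.39137 + 15.96905 + 37.35139 + 39.29358 = 157.13330 amu

157.1333 amu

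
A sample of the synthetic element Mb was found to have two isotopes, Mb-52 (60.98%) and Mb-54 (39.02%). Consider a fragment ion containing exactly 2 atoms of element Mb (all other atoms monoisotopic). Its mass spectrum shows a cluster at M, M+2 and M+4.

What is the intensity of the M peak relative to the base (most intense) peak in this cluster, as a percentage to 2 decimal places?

Term probabilities: M 0.3719, M+2 0.4759, M+4 0.1523. Base peak = M+2.
P(M+2) = C(2,1) × 0.6098^1 × 0.3902^1 = 2 × 0.6098 × 0.3902 = 0.475888 (base)
P(M) = C(2,0) × 0.6098^2 × 0.3902^0 = 1 × 0.37185604 × 1.0000 = 0.371856
Relative intensity = 0.371856 / 0.475888 × 100 = 78.14

78.14%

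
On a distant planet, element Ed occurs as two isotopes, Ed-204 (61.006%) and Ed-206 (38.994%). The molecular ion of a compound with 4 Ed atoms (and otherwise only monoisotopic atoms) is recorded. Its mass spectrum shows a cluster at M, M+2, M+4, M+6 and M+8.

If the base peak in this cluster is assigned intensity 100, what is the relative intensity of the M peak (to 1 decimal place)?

Term probabilities: M 0.1385, M+2 0.3541, M+4 0.3395, M+6 0.1447, M+8 0.0231. Base peak = M+2.
P(M+2) = C(4,1) × 0.61006^3 × 0.38994^1 = 4 × 0.22704798 × 0.38994 = 0.354140 (base)
P(M) = C(4,0) × 0.61006^4 × 0.38994^0 = 1 × 0.13851289 × 1.0000 = 0.138513
Relative intensity = 0.138513 / 0.354140 × 100 = 39.1

39.1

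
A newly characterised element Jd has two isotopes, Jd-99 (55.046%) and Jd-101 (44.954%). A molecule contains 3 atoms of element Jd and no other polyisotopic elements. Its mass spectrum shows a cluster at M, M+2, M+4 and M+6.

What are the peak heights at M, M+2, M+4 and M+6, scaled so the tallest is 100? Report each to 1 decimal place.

Expanding (0.55046 + 0.44954)^3:
P(M) = 0.55046^3 = 0.166793
P(M+2) = 3 × 0.55046^2 × 0.44954^1 = 0.408640
P(M+4) = 3 × 0.55046^1 × 0.44954^2 = 0.333721
P(M+6) = 0.44954^3 = 0.090846
The M+2 peak is largest (0.408640); scaling to 100 gives 40.8 : 100.0 : 81.7 : 22.2.

40.8 : 100.0 : 81.7 : 22.2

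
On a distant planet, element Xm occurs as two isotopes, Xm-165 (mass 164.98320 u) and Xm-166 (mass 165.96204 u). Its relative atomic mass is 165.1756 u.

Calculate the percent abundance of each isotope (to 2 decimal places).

Xm-165: 80.34%, Xm-166: 19.66%

Let x be the fractional abundance of Xm-165; then Xm-166 has abundance 1 − x.
164.98320·x + 165.96204·(1 − x) = 165.1756
(164.98320 − 165.96204)·x = 165.1756 − 165.96204
x = -0.78644 / -0.97884 = 0.80344 → 80.34% Xm-165, 19.66% Xm-166.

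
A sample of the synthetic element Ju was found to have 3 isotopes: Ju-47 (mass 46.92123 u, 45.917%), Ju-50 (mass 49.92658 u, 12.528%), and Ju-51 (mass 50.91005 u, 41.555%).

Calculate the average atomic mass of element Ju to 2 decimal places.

48.96 u

Ar = Σ fᵢ·mᵢ = 0.45917 × 46.92123 + 0.12528 × 49.92658 + 0.41555 × 50.91005
= 21.544821 + 6.254802 + 21.155671 = 48.955294 u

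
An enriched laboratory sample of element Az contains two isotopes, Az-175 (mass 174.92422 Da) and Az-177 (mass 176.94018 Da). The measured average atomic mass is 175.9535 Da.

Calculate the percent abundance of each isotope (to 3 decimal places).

Az-175: 48.943%, Az-177: 51.057%

Writing the weighted mean with unknown fraction x of Az-175:
174.92422·x + 176.94018·(1 − x) = 175.9535
(174.92422 − 176.94018)·x = 175.9535 − 176.94018
x = -0.98668 / -2.01596 = 0.48943 → 48.943% Az-175, 51.057% Az-177.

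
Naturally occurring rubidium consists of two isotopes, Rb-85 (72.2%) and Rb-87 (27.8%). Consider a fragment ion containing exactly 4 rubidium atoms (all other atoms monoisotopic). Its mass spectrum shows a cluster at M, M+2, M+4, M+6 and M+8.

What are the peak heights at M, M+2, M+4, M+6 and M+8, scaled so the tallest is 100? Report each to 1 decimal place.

64.9 : 100.0 : 57.8 : 14.8 : 1.4

The 4 Rb atoms are independent, so intensities follow the terms of (0.722 + 0.278)^4.
P(M) = 0.722^4 = 0.271737
P(M+2) = 4 × 0.722^3 × 0.278^1 = 0.418520
P(M+4) = 6 × 0.722^2 × 0.278^2 = 0.241721
P(M+6) = 4 × 0.722^1 × 0.278^3 = 0.062049
P(M+8) = 0.278^4 = 0.005973
The M+2 peak is largest (0.418520); scaling to 100 gives 64.9 : 100.0 : 57.8 : 14.8 : 1.4.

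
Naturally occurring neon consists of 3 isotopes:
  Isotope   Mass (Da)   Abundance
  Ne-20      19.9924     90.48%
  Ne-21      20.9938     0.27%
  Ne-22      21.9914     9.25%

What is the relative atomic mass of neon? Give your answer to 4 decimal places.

Weight each isotope mass by its fractional abundance: 0.9048 × 19.9924 + 0.0027 × 20.9938 + 0.0925 × 21.9914
= 18.08912 + 0.05668 + 2.03420 = 20.18000 Da

20.1800 Da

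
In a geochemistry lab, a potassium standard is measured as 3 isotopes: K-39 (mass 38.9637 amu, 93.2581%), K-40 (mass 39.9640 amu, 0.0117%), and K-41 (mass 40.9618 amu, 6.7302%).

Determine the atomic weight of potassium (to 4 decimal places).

Ar = Σ fᵢ·mᵢ = 0.932581 × 38.9637 + 0.000117 × 39.9640 + 0.067302 × 40.9618
= 36.33681 + 0.00468 + 2.75681 = 39.09830 amu

39.0983 amu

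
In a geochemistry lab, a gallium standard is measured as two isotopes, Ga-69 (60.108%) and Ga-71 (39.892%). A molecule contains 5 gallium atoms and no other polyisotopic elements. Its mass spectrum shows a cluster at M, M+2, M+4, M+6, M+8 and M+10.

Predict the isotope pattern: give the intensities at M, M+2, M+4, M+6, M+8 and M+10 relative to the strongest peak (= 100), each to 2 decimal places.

22.70 : 75.34 : 100.00 : 66.37 : 22.02 : 2.92

Each Ga atom is independently Ga-69 (p = 0.60108) or Ga-71 (q = 0.39892); the cluster is the binomial expansion (p + q)^5.
P(M) = 0.60108^5 = 0.078462
P(M+2) = 5 × 0.60108^4 × 0.39892^1 = 0.260366
P(M+4) = 10 × 0.60108^3 × 0.39892^2 = 0.345596
P(M+6) = 10 × 0.60108^2 × 0.39892^3 = 0.229362
P(M+8) = 5 × 0.60108^1 × 0.39892^4 = 0.076111
P(M+10) = 0.39892^5 = 0.010103
The M+4 peak is largest (0.345596); scaling to 100 gives 22.70 : 75.34 : 100.00 : 66.37 : 22.02 : 2.92.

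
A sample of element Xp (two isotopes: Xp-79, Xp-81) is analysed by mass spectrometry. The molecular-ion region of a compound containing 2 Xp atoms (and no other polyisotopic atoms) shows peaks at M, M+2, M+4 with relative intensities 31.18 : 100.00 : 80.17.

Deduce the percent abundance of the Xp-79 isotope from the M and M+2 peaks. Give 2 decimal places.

38.41%

Write p for the Xp-79 fraction. I(M+2)/I(M) = [C(2,1)·p^1·(1−p)] / p^2 = 2·(1−p)/p = 100.00/31.18 = 3.2072
(1−p)/p = 3.2072/2 = 1.6036  ⇒  p = 1/(1 + 1.6036) = 0.3841
Xp-79: 38.41%, Xp-81: 61.59%.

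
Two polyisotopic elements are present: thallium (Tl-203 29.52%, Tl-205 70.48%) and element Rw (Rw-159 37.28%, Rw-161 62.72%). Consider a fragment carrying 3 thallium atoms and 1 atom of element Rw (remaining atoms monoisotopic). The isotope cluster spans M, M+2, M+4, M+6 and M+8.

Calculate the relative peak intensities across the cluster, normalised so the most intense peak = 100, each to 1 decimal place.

2.4 : 20.9 : 68.8 : 100.0 : 54.0

Thallium pattern (n=3): 0.02572463 : 0.18425524 : 0.43991564 : 0.35010449
Element Rw pattern (n=1): 0.3728 : 0.6272
Convolve the two distributions (both contribute in 2-u steps):
  M: 0.02572463×0.3728 = 0.009590
  M+2: 0.02572463×0.6272 + 0.18425524×0.3728 = 0.084825
  M+4: 0.18425524×0.6272 + 0.43991564×0.3728 = 0.279565
  M+6: 0.43991564×0.6272 + 0.35010449×0.3728 = 0.406434
  M+8: 0.35010449×0.6272 = 0.219586
Scale to base peak (0.406434) = 100: 2.4 : 20.9 : 68.8 : 100.0 : 54.0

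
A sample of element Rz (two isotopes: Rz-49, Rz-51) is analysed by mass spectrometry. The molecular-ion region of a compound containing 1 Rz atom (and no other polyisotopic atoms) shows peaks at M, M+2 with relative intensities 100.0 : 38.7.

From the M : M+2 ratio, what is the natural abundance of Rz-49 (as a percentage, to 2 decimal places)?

If p is the fraction of Rz that is Rz-49, then I(M+2)/I(M) = [C(1,1)·p^0·(1−p)] / p^1 = 1·(1−p)/p = 38.7/100.0 = 0.3870
(1−p)/p = 0.3870/1 = 0.3870  ⇒  p = 1/(1 + 0.3870) = 0.7210
Rz-49: 72.10%, Rz-51: 27.90%.

72.10%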